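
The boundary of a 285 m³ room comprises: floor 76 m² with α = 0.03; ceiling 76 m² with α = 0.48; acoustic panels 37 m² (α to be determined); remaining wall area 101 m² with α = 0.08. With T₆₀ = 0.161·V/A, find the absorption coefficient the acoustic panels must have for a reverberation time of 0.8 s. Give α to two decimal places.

From T₆₀ = 0.161·V/A, the target T₆₀ = 0.8 s needs A = 0.161·285/0.8 = 57.36 m².
Absorption from the other surfaces = 76·0.03 + 76·0.48 + 101·0.08 = 46.84 m², so the acoustic panels must supply 10.52 m² over 37 m².
α = 10.52/37 = 0.284.

0.28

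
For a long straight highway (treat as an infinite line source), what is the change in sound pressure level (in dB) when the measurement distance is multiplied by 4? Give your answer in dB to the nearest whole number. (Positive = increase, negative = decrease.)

-6 dB

Line-source spreading: ΔL = −10·log₁₀(r₂/r₁).
ΔL = −10·log₁₀(4) = -6.02 dB.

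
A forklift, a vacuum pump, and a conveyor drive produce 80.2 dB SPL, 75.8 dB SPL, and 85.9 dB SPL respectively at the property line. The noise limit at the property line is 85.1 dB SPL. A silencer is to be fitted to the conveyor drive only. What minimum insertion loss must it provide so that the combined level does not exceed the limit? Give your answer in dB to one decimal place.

3.3 dB

The untreated sources together contribute 10^(80.2/10) + 10^(75.8/10) = 1.427e+08, i.e. 81.55 dB SPL.
To meet 85.1 dB SPL overall, the treated conveyor drive may contribute at most 10^(85.1/10) − 1.427e+08 = 1.809e+08, i.e. 82.57 dB SPL.
Required insertion loss = 85.9 − 82.57 = 3.33 dB.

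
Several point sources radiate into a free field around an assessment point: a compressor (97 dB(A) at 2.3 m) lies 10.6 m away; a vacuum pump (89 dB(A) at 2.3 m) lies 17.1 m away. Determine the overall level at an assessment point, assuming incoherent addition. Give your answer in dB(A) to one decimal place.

84.0 dB(A)

Propagate each source to the receiver with L = L_ref − 20·log₁₀(r/r_ref), then add intensities.
compressor: 97 − 20·log₁₀(10.6/2.3) = 97 − 13.27 = 83.73 dB(A).
vacuum pump: 89 − 20·log₁₀(17.1/2.3) = 89 − 17.43 = 71.57 dB(A).
Σ 10^(L/10) = 2.503e+08 → L_total = 10·log₁₀(2.503e+08) = 83.99 dB(A).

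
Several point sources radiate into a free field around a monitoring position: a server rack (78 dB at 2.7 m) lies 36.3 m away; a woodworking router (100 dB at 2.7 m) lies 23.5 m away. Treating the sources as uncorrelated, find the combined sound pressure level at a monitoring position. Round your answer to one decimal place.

81.2 dB

First find each source's level at the receiver (point-source: −20·log₁₀(r/r_ref)), then combine on an intensity basis.
server rack: 78 − 20·log₁₀(36.3/2.7) = 78 − 22.57 = 55.43 dB.
woodworking router: 100 − 20·log₁₀(23.5/2.7) = 100 − 18.79 = 81.21 dB.
Σ 10^(L/10) = 1.324e+08 → L_total = 10·log₁₀(1.324e+08) = 81.22 dB.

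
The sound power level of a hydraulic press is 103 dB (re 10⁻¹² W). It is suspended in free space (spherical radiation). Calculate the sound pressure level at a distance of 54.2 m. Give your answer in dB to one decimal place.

Free-field spherical radiation: L_p = L_w − 10·log₁₀(4π·r²), r = 54.2 m.
4π·r² = 3.692e+04 m², 10·log₁₀ of that is 45.672 dB.
L_p = 103 − 45.672 = 57.33 dB.

57.3 dB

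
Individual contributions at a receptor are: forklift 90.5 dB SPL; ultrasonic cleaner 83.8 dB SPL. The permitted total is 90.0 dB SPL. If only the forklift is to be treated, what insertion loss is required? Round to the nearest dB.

Fixed contribution from the other source: Σ 10^(L/10) = 10^(83.8/10) = 2.399e+08 (83.80 dB SPL).
The limit corresponds to 10^(90.0/10) = 1.000e+09; subtracting the fixed part leaves 7.601e+08 for the forklift, i.e. 88.81 dB SPL.
Required insertion loss = 90.5 − 88.81 = 1.69 dB.

2 dB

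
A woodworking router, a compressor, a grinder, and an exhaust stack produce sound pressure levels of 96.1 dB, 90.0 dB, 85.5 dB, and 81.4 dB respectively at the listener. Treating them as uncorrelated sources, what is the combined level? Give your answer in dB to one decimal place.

For uncorrelated sources the intensities add, so convert each level to linear form, sum, and take 10·log₁₀ of the total.
Σ 10^(L/10) = 10^(96.1/10) + 10^(90.0/10) + 10^(85.5/10) + 10^(81.4/10) = 5.567e+09.
L_total = 10·log₁₀(5.567e+09) = 97.46 dB.

97.5 dB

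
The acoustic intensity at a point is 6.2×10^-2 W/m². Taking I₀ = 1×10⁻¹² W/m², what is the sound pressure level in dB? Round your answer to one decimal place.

107.9 dB

I/I₀ = 6.2×10^-2/10⁻¹² = 6.2×10^10, and L = 10·log₁₀(I/I₀).
L = 10·(0.7924 + 10) = 107.92 dB.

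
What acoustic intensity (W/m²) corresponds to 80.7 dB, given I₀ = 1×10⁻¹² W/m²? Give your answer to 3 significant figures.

L = 10·log₁₀(I/I₀) ⇒ I = I₀·10^(L/10) = 10⁻¹² × 10^8.07.

0.000117 W/m²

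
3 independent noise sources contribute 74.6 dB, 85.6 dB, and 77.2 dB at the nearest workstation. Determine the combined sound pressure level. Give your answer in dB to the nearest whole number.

Incoherent sources combine by intensity addition: L_total = 10·log₁₀(Σ 10^(L_i/10)).
Σ 10^(L/10) = 10^(74.6/10) + 10^(85.6/10) + 10^(77.2/10) = 4.444e+08.
L_total = 10·log₁₀(4.444e+08) = 86.48 dB.

86 dB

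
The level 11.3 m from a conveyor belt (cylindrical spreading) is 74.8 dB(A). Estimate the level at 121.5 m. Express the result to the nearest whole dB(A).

64 dB(A)

Line-source attenuation: ΔL = 10·log₁₀(r₂/r₁) = 10·log₁₀(121.5/11.3) = 10.315 dB.
L₂ = 74.8 − 10·log₁₀(121.5/11.3) = 74.8 − 10.315 = 64.49 dB(A).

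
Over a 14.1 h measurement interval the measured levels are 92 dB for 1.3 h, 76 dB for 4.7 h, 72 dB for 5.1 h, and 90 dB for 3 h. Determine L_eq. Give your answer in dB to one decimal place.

The energy average is taken in the linear domain: L_eq = 10·log₁₀[(Σ tᵢ·10^(Lᵢ/10))/T], T = 14.1 h.
Σ tᵢ·10^(Lᵢ/10) = 1.3·10^(92/10) + 4.7·10^(76/10) + 5.1·10^(72/10) + 3·10^(90/10) = 5.328e+09.
L_eq = 10·log₁₀(5.328e+09/14.1) = 85.77 dB.

85.8 dB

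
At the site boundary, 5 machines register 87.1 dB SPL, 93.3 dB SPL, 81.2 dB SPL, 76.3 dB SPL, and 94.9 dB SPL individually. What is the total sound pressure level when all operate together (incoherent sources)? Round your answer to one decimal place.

Incoherent sources combine by intensity addition: L_total = 10·log₁₀(Σ 10^(L_i/10)).
Σ 10^(L/10) = 10^(87.1/10) + 10^(93.3/10) + 10^(81.2/10) + 10^(76.3/10) + 10^(94.9/10) = 5.916e+09.
L_total = 10·log₁₀(5.916e+09) = 97.72 dB SPL.

97.7 dB SPL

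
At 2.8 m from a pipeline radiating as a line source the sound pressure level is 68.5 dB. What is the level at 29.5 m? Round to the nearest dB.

Line-source attenuation: ΔL = 10·log₁₀(r₂/r₁) = 10·log₁₀(29.5/2.8) = 10.227 dB.
L₂ = 68.5 − 10·log₁₀(29.5/2.8) = 68.5 − 10.227 = 58.27 dB.

58 dB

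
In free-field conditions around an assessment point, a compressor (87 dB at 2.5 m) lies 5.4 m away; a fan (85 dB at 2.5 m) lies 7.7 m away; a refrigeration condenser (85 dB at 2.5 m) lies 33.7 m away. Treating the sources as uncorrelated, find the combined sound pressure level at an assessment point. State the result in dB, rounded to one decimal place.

Propagate each source to the receiver with L = L_ref − 20·log₁₀(r/r_ref), then add intensities.
compressor: 87 − 20·log₁₀(5.4/2.5) = 87 − 6.69 = 80.31 dB.
fan: 85 − 20·log₁₀(7.7/2.5) = 85 − 9.77 = 75.23 dB.
refrigeration condenser: 85 − 20·log₁₀(33.7/2.5) = 85 − 22.59 = 62.41 dB.
Σ 10^(L/10) = 1.425e+08 → L_total = 10·log₁₀(1.425e+08) = 81.54 dB.

81.5 dB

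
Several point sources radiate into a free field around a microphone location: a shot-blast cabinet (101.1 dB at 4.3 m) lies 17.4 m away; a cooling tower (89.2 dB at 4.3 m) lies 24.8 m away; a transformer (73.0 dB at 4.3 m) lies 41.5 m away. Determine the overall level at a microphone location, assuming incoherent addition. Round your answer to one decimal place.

89.1 dB

First find each source's level at the receiver (point-source: −20·log₁₀(r/r_ref)), then combine on an intensity basis.
shot-blast cabinet: 101.1 − 20·log₁₀(17.4/4.3) = 101.1 − 12.14 = 88.96 dB.
cooling tower: 89.2 − 20·log₁₀(24.8/4.3) = 89.2 − 15.22 = 73.98 dB.
transformer: 73.0 − 20·log₁₀(41.5/4.3) = 73.0 − 19.69 = 53.31 dB.
Σ 10^(L/10) = 8.120e+08 → L_total = 10·log₁₀(8.120e+08) = 89.10 dB.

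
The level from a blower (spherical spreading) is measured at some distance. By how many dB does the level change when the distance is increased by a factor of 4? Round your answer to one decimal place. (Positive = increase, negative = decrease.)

-12.0 dB

Point-source spreading: ΔL = −20·log₁₀(r₂/r₁).
ΔL = −20·log₁₀(4) = -12.04 dB.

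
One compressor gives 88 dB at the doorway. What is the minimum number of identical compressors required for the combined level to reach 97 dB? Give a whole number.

8

The shortfall is 97 − 88 = 9.0 dB, and N units add 10·log₁₀ N, so need 10·log₁₀ N ≥ 9.0.
N ≥ 10^(9.0/10) = 7.943, so N = 8.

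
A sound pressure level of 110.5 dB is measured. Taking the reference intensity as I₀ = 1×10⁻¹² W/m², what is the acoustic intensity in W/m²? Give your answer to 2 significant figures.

0.11 W/m²

I = I₀·10^(L/10) = 10⁻¹² × 10^(110.5/10) = 10^(-0.950).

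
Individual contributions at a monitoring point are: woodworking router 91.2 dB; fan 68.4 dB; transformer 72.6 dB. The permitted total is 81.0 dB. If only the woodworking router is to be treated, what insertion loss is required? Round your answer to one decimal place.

11.2 dB

The untreated sources together contribute 10^(68.4/10) + 10^(72.6/10) = 2.512e+07, i.e. 74.00 dB.
The limit corresponds to 10^(81.0/10) = 1.259e+08; subtracting the fixed part leaves 1.008e+08 for the woodworking router, i.e. 80.03 dB.
So the woodworking router must be reduced from 91.2 to 80.03 dB: IL = 11.17 dB.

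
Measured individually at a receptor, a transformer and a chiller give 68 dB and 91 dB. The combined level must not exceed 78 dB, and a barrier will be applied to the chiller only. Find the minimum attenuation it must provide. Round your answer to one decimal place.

The untreated sources together contribute 10^(68/10) = 6.310e+06, i.e. 68.00 dB.
To meet 78 dB overall, the treated chiller may contribute at most 10^(78/10) − 6.310e+06 = 5.679e+07, i.e. 77.54 dB.
Required insertion loss = 91 − 77.54 = 13.46 dB.

13.5 dB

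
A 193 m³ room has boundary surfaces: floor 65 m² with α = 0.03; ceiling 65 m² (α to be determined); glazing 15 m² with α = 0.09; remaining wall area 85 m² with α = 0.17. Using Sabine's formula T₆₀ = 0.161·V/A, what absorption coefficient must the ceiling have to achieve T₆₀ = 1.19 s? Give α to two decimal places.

0.13

A = 0.161·V/T₆₀ = 0.161·193/1.19 = 26.11 m² sabins.
Absorption from the other surfaces = 65·0.03 + 15·0.09 + 85·0.17 = 17.75 m², so the ceiling must supply 8.36 m² over 65 m².
α = 8.36/65 = 0.129.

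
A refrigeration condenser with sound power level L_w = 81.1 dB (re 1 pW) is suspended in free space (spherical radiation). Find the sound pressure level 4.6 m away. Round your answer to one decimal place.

56.9 dB

L_p = L_w − 10·log₁₀(4π·r²) with r = 4.6 m.
4π·r² = 265.9 m², 10·log₁₀ of that is 24.247 dB.
L_p = 81.1 − 24.247 = 56.85 dB.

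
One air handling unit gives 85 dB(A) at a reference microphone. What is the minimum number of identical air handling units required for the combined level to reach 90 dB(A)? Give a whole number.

4

N identical sources give L₁ + 10·log₁₀ N, so require 10·log₁₀ N ≥ 90 − 85 = 5.0 dB.
N ≥ 10^(5.0/10) = 3.162, so N = 4.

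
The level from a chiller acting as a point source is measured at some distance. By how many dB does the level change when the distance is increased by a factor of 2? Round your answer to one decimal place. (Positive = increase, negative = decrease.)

A point source loses 6 dB per doubling of distance; generally ΔL = −20·log₁₀(r₂/r₁).
ΔL = −20·log₁₀(2) = -6.02 dB.

-6.0 dB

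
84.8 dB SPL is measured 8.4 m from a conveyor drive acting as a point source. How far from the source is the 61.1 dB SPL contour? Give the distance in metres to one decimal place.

The 23.7 dB drop corresponds to a distance ratio of 10^(23.7/20) for a point source.
r₂ = 8.4·10^((84.8−61.1)/20) = 8.4·10^(23.7/20) = 128.61 m.

128.6 m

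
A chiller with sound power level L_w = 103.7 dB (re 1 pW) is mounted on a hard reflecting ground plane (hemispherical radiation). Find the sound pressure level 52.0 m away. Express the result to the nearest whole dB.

L_p = L_w − 10·log₁₀(2π·r²) with r = 52.0 m.
2π·r² = 1.699e+04 m², 10·log₁₀ of that is 42.302 dB.
L_p = 103.7 − 42.302 = 61.40 dB.

61 dB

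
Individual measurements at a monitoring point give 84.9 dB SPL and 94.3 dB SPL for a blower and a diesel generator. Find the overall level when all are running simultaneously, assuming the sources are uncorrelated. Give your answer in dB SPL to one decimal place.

94.8 dB SPL

Incoherent sources combine by intensity addition: L_total = 10·log₁₀(Σ 10^(L_i/10)).
Σ 10^(L/10) = 10^(84.9/10) + 10^(94.3/10) = 3.001e+09.
L_total = 10·log₁₀(3.001e+09) = 94.77 dB SPL.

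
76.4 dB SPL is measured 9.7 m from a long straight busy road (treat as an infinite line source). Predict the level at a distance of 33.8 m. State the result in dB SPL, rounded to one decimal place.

Cylindrical spreading from a line source gives a 10·log₁₀(r₂/r₁) drop.
L₂ = 76.4 − 10·log₁₀(33.8/9.7) = 76.4 − 5.421 = 70.98 dB SPL.

71.0 dB SPL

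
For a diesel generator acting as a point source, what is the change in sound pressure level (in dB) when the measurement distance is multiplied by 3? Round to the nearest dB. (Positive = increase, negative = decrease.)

-10 dB

A point source loses 6 dB per doubling of distance; generally ΔL = −20·log₁₀(r₂/r₁).
ΔL = −20·log₁₀(3) = -9.54 dB.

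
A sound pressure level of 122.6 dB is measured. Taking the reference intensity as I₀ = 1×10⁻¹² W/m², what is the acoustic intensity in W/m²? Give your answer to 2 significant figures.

1.8 W/m²

I/I₀ = 10^(122.6/10) = 1.82e+12, so I = 1.82e+12 × 10⁻¹² W/m².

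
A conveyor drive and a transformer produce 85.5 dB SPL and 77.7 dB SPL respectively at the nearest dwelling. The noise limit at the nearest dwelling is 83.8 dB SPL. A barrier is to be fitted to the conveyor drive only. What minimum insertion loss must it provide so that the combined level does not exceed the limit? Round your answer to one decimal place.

Everything except the conveyor drive sums to 10^(77.7/10) = 5.888e+07 in linear terms, 77.70 dB SPL.
The limit corresponds to 10^(83.8/10) = 2.399e+08; subtracting the fixed part leaves 1.810e+08 for the conveyor drive, i.e. 82.58 dB SPL.
Required insertion loss = 85.5 − 82.58 = 2.92 dB.

2.9 dB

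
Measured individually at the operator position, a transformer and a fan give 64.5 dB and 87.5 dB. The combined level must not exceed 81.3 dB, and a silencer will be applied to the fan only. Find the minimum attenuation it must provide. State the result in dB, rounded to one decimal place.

Fixed contribution from the other source: Σ 10^(L/10) = 10^(64.5/10) = 2.818e+06 (64.50 dB).
The limit corresponds to 10^(81.3/10) = 1.349e+08; subtracting the fixed part leaves 1.321e+08 for the fan, i.e. 81.21 dB.
So the fan must be reduced from 87.5 to 81.21 dB: IL = 6.29 dB.

6.3 dB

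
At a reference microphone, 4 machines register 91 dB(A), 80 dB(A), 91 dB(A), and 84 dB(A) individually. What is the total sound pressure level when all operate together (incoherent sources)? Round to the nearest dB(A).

95 dB(A)

Incoherent sources combine by intensity addition: L_total = 10·log₁₀(Σ 10^(L_i/10)).
Σ 10^(L/10) = 10^(91/10) + 10^(80/10) + 10^(91/10) + 10^(84/10) = 2.869e+09.
L_total = 10·log₁₀(2.869e+09) = 94.58 dB(A).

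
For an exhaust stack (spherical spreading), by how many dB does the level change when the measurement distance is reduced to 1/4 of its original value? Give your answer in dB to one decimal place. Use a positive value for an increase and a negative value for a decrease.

With spherical spreading the level changes by −20·log₁₀(r₂/r₁).
ΔL = −20·log₁₀(0.25) = +12.04 dB.

+12.0 dB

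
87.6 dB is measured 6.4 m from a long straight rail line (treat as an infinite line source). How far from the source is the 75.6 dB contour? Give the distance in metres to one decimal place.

The 12.0 dB drop corresponds to a distance ratio of 10^(12.0/10) for a line source.
r₂ = 6.4·10^((87.6−75.6)/10) = 6.4·10^(12.0/10) = 101.43 m.

101.4 m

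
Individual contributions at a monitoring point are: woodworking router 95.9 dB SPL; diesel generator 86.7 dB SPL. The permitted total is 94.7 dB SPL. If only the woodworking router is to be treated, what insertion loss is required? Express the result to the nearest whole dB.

The untreated sources together contribute 10^(86.7/10) = 4.677e+08, i.e. 86.70 dB SPL.
The limit corresponds to 10^(94.7/10) = 2.951e+09; subtracting the fixed part leaves 2.483e+09 for the woodworking router, i.e. 93.95 dB SPL.
So the woodworking router must be reduced from 95.9 to 93.95 dB SPL: IL = 1.95 dB.

2 dB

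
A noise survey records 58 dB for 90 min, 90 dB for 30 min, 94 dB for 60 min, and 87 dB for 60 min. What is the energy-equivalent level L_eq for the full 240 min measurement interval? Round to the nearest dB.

89 dB

L_eq = 10·log₁₀[(1/T)·Σ tᵢ·10^(Lᵢ/10)] with T = 240 min.
Σ tᵢ·10^(Lᵢ/10) = 90·10^(58/10) + 30·10^(90/10) + 60·10^(94/10) + 60·10^(87/10) = 2.108e+11.
L_eq = 10·log₁₀(2.108e+11/240) = 89.44 dB.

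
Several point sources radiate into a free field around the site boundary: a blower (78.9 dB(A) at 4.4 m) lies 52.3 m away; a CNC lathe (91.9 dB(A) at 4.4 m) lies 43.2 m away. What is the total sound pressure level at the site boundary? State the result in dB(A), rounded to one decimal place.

72.2 dB(A)

First find each source's level at the receiver (point-source: −20·log₁₀(r/r_ref)), then combine on an intensity basis.
blower: 78.9 − 20·log₁₀(52.3/4.4) = 78.9 − 21.50 = 57.40 dB(A).
CNC lathe: 91.9 − 20·log₁₀(43.2/4.4) = 91.9 − 19.84 = 72.06 dB(A).
Σ 10^(L/10) = 1.662e+07 → L_total = 10·log₁₀(1.662e+07) = 72.21 dB(A).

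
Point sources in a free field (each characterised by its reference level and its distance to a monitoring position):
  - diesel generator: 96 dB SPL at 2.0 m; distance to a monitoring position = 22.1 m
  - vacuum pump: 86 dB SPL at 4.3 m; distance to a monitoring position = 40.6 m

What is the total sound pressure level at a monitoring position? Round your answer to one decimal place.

Propagate each source to the receiver with L = L_ref − 20·log₁₀(r/r_ref), then add intensities.
diesel generator: 96 − 20·log₁₀(22.1/2.0) = 96 − 20.87 = 75.13 dB SPL.
vacuum pump: 86 − 20·log₁₀(40.6/4.3) = 86 − 19.50 = 66.50 dB SPL.
Σ 10^(L/10) = 3.707e+07 → L_total = 10·log₁₀(3.707e+07) = 75.69 dB SPL.

75.7 dB SPL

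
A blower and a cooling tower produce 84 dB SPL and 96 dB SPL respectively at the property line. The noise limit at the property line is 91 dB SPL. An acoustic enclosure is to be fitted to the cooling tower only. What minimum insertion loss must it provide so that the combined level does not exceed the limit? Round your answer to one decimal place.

Everything except the cooling tower sums to 10^(84/10) = 2.512e+08 in linear terms, 84.00 dB SPL.
To meet 91 dB SPL overall, the treated cooling tower may contribute at most 10^(91/10) − 2.512e+08 = 1.008e+09, i.e. 90.03 dB SPL.
So the cooling tower must be reduced from 96 to 90.03 dB SPL: IL = 5.97 dB.

6.0 dB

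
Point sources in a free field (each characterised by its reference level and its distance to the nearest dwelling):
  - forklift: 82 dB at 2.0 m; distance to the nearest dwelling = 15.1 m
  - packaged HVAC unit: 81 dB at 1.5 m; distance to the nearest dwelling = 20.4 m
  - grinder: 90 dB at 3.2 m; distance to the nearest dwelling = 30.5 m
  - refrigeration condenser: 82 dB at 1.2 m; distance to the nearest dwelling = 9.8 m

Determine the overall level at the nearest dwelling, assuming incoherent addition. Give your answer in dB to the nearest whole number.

First find each source's level at the receiver (point-source: −20·log₁₀(r/r_ref)), then combine on an intensity basis.
forklift: 82 − 20·log₁₀(15.1/2.0) = 82 − 17.56 = 64.44 dB.
packaged HVAC unit: 81 − 20·log₁₀(20.4/1.5) = 81 − 22.67 = 58.33 dB.
grinder: 90 − 20·log₁₀(30.5/3.2) = 90 − 19.58 = 70.42 dB.
refrigeration condenser: 82 − 20·log₁₀(9.8/1.2) = 82 − 18.24 = 63.76 dB.
Σ 10^(L/10) = 1.685e+07 → L_total = 10·log₁₀(1.685e+07) = 72.26 dB.

72 dB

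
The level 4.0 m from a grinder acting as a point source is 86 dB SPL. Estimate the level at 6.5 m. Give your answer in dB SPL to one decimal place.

Point-source attenuation: ΔL = 20·log₁₀(r₂/r₁) = 20·log₁₀(6.5/4.0) = 4.217 dB.
L₂ = 86 − 20·log₁₀(6.5/4.0) = 86 − 4.217 = 81.78 dB SPL.

81.8 dB SPL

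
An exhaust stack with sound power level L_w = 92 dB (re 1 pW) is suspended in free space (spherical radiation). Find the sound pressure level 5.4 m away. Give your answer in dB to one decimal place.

The power spreads over a sphere of area 4π·r², so L_p = L_w − 10·log₁₀(4π·r²).
4π·r² = 366.4 m², 10·log₁₀ of that is 25.640 dB.
L_p = 92 − 25.640 = 66.36 dB.

66.4 dB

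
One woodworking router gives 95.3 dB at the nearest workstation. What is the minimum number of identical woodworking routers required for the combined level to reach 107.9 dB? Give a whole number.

The shortfall is 107.9 − 95.3 = 12.6 dB, and N units add 10·log₁₀ N, so need 10·log₁₀ N ≥ 12.6.
N ≥ 10^(12.6/10) = 18.197, so N = 19.

19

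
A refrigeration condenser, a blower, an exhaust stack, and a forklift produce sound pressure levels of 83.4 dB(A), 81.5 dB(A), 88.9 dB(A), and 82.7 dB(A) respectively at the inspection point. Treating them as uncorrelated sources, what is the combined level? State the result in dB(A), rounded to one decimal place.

91.2 dB(A)

For uncorrelated sources the intensities add, so convert each level to linear form, sum, and take 10·log₁₀ of the total.
Σ 10^(L/10) = 10^(83.4/10) + 10^(81.5/10) + 10^(88.9/10) + 10^(82.7/10) = 1.322e+09.
L_total = 10·log₁₀(1.322e+09) = 91.21 dB(A).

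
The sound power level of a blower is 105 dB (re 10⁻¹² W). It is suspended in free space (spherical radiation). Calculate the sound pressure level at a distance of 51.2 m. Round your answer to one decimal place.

59.8 dB

L_p = L_w − 10·log₁₀(4π·r²) with r = 51.2 m.
4π·r² = 3.294e+04 m², 10·log₁₀ of that is 45.177 dB.
L_p = 105 − 45.177 = 59.82 dB.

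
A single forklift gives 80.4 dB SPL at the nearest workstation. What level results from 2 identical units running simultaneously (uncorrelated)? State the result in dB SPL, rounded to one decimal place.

N identical incoherent sources raise the level by 10·log₁₀ N.
L_total = 80.4 + 10·log₁₀(2) = 80.4 + 3.010 = 83.41 dB SPL.

83.4 dB SPL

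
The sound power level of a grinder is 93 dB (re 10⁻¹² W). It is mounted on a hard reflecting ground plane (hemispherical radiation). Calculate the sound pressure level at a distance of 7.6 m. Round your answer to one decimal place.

Free-field hemispherical radiation: L_p = L_w − 10·log₁₀(2π·r²), r = 7.6 m.
2π·r² = 362.9 m², 10·log₁₀ of that is 25.598 dB.
L_p = 93 − 25.598 = 67.40 dB.

67.4 dB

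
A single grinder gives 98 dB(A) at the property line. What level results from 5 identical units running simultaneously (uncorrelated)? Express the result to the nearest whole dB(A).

With 5 equal, uncorrelated contributions the intensity is 5× that of one unit, giving a rise of 10·log₁₀ 5.
L_total = 98 + 10·log₁₀(5) = 98 + 6.990 = 104.99 dB(A).

105 dB(A)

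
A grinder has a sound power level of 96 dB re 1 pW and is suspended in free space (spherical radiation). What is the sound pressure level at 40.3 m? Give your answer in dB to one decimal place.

52.9 dB

Free-field spherical radiation: L_p = L_w − 10·log₁₀(4π·r²), r = 40.3 m.
4π·r² = 2.041e+04 m², 10·log₁₀ of that is 43.098 dB.
L_p = 96 − 43.098 = 52.90 dB.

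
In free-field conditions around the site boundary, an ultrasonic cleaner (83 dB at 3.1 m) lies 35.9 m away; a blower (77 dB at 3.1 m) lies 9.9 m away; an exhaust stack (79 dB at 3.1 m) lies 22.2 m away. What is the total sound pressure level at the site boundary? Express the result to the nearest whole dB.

69 dB

Apply inverse-square spreading to bring every level to the receiver, then sum 10^(L/10).
ultrasonic cleaner: 83 − 20·log₁₀(35.9/3.1) = 83 − 21.27 = 61.73 dB.
blower: 77 − 20·log₁₀(9.9/3.1) = 77 − 10.09 = 66.91 dB.
exhaust stack: 79 − 20·log₁₀(22.2/3.1) = 79 − 17.10 = 61.90 dB.
Σ 10^(L/10) = 7.951e+06 → L_total = 10·log₁₀(7.951e+06) = 69.00 dB.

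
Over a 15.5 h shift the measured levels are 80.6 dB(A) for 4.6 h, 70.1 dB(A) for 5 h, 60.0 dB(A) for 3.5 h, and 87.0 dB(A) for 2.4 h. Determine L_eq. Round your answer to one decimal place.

The energy average is taken in the linear domain: L_eq = 10·log₁₀[(Σ tᵢ·10^(Lᵢ/10))/T], T = 15.5 h.
Σ tᵢ·10^(Lᵢ/10) = 4.6·10^(80.6/10) + 5·10^(70.1/10) + 3.5·10^(60.0/10) + 2.4·10^(87.0/10) = 1.786e+09.
L_eq = 10·log₁₀(1.786e+09/15.5) = 80.61 dB(A).

80.6 dB(A)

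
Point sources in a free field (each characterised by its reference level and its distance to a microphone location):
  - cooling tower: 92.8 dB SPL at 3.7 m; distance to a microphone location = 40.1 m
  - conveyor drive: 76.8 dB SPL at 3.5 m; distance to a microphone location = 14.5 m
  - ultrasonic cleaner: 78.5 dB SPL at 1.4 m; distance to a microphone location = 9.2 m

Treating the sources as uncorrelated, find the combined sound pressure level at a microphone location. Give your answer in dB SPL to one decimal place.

73.1 dB SPL

First find each source's level at the receiver (point-source: −20·log₁₀(r/r_ref)), then combine on an intensity basis.
cooling tower: 92.8 − 20·log₁₀(40.1/3.7) = 92.8 − 20.70 = 72.10 dB SPL.
conveyor drive: 76.8 − 20·log₁₀(14.5/3.5) = 76.8 − 12.35 = 64.45 dB SPL.
ultrasonic cleaner: 78.5 − 20·log₁₀(9.2/1.4) = 78.5 − 16.35 = 62.15 dB SPL.
Σ 10^(L/10) = 2.065e+07 → L_total = 10·log₁₀(2.065e+07) = 73.15 dB SPL.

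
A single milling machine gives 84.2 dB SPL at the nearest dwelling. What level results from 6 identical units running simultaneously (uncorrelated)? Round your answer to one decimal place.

L_total = L₁ + 10·log₁₀ N for N identical incoherent sources.
L_total = 84.2 + 10·log₁₀(6) = 84.2 + 7.782 = 91.98 dB SPL.

92.0 dB SPL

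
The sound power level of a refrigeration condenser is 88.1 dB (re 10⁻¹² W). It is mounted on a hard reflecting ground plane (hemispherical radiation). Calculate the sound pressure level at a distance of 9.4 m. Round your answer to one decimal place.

The power spreads over a hemisphere of area 2π·r², so L_p = L_w − 10·log₁₀(2π·r²).
2π·r² = 555.2 m², 10·log₁₀ of that is 27.444 dB.
L_p = 88.1 − 27.444 = 60.66 dB.

60.7 dB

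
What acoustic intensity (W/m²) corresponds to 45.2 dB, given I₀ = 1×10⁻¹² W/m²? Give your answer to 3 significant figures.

3.31e-08 W/m²

L = 10·log₁₀(I/I₀) ⇒ I = I₀·10^(L/10) = 10⁻¹² × 10^4.52.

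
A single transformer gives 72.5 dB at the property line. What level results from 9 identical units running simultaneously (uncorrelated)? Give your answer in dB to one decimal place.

With 9 equal, uncorrelated contributions the intensity is 9× that of one unit, giving a rise of 10·log₁₀ 9.
L_total = 72.5 + 10·log₁₀(9) = 72.5 + 9.542 = 82.04 dB.

82.0 dB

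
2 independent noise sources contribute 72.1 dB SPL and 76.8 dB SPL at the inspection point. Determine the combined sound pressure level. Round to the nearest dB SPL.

78 dB SPL

For uncorrelated sources the intensities add, so convert each level to linear form, sum, and take 10·log₁₀ of the total.
Σ 10^(L/10) = 10^(72.1/10) + 10^(76.8/10) = 6.408e+07.
L_total = 10·log₁₀(6.408e+07) = 78.07 dB SPL.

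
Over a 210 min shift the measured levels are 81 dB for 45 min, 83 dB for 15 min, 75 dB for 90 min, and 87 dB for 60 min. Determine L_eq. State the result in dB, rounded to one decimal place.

The energy average is taken in the linear domain: L_eq = 10·log₁₀[(Σ tᵢ·10^(Lᵢ/10))/T], T = 210 min.
Σ tᵢ·10^(Lᵢ/10) = 45·10^(81/10) + 15·10^(83/10) + 90·10^(75/10) + 60·10^(87/10) = 4.158e+10.
L_eq = 10·log₁₀(4.158e+10/210) = 82.97 dB.

83.0 dB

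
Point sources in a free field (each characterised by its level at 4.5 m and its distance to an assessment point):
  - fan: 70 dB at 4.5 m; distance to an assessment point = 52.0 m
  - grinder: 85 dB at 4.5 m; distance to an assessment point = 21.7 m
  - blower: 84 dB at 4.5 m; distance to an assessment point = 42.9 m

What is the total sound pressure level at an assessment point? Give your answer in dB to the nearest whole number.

First find each source's level at the receiver (point-source: −20·log₁₀(r/r_ref)), then combine on an intensity basis.
fan: 70 − 20·log₁₀(52.0/4.5) = 70 − 21.26 = 48.74 dB.
grinder: 85 − 20·log₁₀(21.7/4.5) = 85 − 13.66 = 71.34 dB.
blower: 84 − 20·log₁₀(42.9/4.5) = 84 − 19.58 = 64.42 dB.
Σ 10^(L/10) = 1.644e+07 → L_total = 10·log₁₀(1.644e+07) = 72.16 dB.

72 dB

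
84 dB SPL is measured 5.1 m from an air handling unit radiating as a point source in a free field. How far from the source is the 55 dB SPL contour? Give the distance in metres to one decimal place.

143.7 m

The 29.0 dB drop corresponds to a distance ratio of 10^(29.0/20) for a point source.
r₂ = 5.1·10^((84−55)/20) = 5.1·10^(29.0/20) = 143.74 m.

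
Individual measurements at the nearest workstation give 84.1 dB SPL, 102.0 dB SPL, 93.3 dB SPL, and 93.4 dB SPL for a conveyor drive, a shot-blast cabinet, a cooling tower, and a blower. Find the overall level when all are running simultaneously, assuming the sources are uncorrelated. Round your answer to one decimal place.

103.1 dB SPL

For uncorrelated sources the intensities add, so convert each level to linear form, sum, and take 10·log₁₀ of the total.
Σ 10^(L/10) = 10^(84.1/10) + 10^(102.0/10) + 10^(93.3/10) + 10^(93.4/10) = 2.043e+10.
L_total = 10·log₁₀(2.043e+10) = 103.10 dB SPL.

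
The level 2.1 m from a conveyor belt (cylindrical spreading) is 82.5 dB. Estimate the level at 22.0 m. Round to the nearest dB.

72 dB

Cylindrical spreading from a line source gives a 10·log₁₀(r₂/r₁) drop.
L₂ = 82.5 − 10·log₁₀(22.0/2.1) = 82.5 − 10.202 = 72.30 dB.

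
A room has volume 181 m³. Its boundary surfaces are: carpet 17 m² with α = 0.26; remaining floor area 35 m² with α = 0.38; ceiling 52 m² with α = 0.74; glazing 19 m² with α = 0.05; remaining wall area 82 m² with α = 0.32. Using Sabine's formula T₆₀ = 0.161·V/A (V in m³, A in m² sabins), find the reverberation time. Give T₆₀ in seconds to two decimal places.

Total absorption A = 17·0.26 + 35·0.38 + 52·0.74 + 19·0.05 + 82·0.32 = 83.39 m² sabins.
T₆₀ = 0.161·V/A = 0.161·181/83.39 = 0.349 s.

0.35 s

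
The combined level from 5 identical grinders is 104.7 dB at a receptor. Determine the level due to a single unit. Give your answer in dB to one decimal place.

Dividing the total intensity by 5 lowers the level by 10·log₁₀ 5 = 6.990 dB: L₁ = 104.7 − 6.990.

97.7 dB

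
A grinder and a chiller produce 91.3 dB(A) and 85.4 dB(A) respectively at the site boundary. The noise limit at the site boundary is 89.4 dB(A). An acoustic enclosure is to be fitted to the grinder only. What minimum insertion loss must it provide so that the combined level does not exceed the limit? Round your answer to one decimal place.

The untreated sources together contribute 10^(85.4/10) = 3.467e+08, i.e. 85.40 dB(A).
The limit corresponds to 10^(89.4/10) = 8.710e+08; subtracting the fixed part leaves 5.242e+08 for the grinder, i.e. 87.20 dB(A).
Required insertion loss = 91.3 − 87.20 = 4.10 dB.

4.1 dB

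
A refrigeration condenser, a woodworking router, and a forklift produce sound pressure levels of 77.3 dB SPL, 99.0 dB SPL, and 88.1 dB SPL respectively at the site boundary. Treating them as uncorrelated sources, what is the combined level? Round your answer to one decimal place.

99.4 dB SPL

Incoherent sources combine by intensity addition: L_total = 10·log₁₀(Σ 10^(L_i/10)).
Σ 10^(L/10) = 10^(77.3/10) + 10^(99.0/10) + 10^(88.1/10) = 8.643e+09.
L_total = 10·log₁₀(8.643e+09) = 99.37 dB SPL.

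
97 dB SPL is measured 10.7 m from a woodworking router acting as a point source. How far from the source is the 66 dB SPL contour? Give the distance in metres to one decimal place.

379.7 m

Point-source spreading drops the level by 20·log₁₀(r₂/r₁); inverting, r₂/r₁ = 10^(ΔL/20).
r₂ = 10.7·10^((97−66)/20) = 10.7·10^(31.0/20) = 379.65 m.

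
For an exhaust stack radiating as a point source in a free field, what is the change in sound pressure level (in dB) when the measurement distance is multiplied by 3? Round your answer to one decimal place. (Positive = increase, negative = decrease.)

-9.5 dB

With spherical spreading the level changes by −20·log₁₀(r₂/r₁).
ΔL = −20·log₁₀(3) = -9.54 dB.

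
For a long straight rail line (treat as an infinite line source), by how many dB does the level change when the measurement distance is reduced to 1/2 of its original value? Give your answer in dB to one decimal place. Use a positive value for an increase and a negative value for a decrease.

+3.0 dB

A line source loses 3 dB per doubling of distance; generally ΔL = −10·log₁₀(r₂/r₁).
ΔL = −10·log₁₀(0.5) = +3.01 dB.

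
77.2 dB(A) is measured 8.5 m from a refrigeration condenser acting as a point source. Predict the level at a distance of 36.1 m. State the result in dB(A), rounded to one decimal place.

Spherical spreading from a point source gives a 20·log₁₀(r₂/r₁) drop.
L₂ = 77.2 − 20·log₁₀(36.1/8.5) = 77.2 − 12.562 = 64.64 dB(A).

64.6 dB(A)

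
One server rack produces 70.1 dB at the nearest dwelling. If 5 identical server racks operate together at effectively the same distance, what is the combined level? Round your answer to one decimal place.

77.1 dB

L_total = L₁ + 10·log₁₀ N for N identical incoherent sources.
L_total = 70.1 + 10·log₁₀(5) = 70.1 + 6.990 = 77.09 dB.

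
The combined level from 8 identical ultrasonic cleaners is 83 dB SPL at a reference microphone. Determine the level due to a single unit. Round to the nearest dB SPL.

74 dB SPL

Dividing the total intensity by 8 lowers the level by 10·log₁₀ 8 = 9.031 dB: L₁ = 83 − 9.031.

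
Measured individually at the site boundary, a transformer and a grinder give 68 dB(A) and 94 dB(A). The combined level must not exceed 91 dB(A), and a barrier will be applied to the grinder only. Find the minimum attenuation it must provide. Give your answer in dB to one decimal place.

3.0 dB

Fixed contribution from the other source: Σ 10^(L/10) = 10^(68/10) = 6.310e+06 (68.00 dB(A)).
The limit corresponds to 10^(91/10) = 1.259e+09; subtracting the fixed part leaves 1.253e+09 for the grinder, i.e. 90.98 dB(A).
Required insertion loss = 94 − 90.98 = 3.02 dB.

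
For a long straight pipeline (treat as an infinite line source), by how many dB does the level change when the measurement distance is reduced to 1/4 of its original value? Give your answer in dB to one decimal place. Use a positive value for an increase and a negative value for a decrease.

Line-source spreading: ΔL = −10·log₁₀(r₂/r₁).
ΔL = −10·log₁₀(0.25) = +6.02 dB.

+6.0 dB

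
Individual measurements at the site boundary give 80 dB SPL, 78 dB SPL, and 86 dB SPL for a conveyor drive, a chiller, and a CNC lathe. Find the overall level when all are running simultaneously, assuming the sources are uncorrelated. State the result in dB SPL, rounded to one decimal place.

Incoherent sources combine by intensity addition: L_total = 10·log₁₀(Σ 10^(L_i/10)).
Σ 10^(L/10) = 10^(80/10) + 10^(78/10) + 10^(86/10) = 5.612e+08.
L_total = 10·log₁₀(5.612e+08) = 87.49 dB SPL.

87.5 dB SPL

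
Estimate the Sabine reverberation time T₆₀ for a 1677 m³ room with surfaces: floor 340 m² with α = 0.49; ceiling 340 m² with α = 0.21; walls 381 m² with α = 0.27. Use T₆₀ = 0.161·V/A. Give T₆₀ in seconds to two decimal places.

0.79 s

A = Σ Sᵢαᵢ = 340·0.49 + 340·0.21 + 381·0.27 = 340.87 m².
T₆₀ = 0.161 × 1677 / 340.87 = 0.792 s.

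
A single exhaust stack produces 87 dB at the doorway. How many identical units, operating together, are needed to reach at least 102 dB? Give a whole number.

Need L₁ + 10·log₁₀ N ≥ 102, i.e. log₁₀ N ≥ 1.50.
N ≥ 10^(15.0/10) = 31.623, so N = 32.

32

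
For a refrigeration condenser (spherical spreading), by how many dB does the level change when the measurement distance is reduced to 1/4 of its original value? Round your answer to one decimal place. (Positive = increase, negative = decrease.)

+12.0 dB

A point source loses 6 dB per doubling of distance; generally ΔL = −20·log₁₀(r₂/r₁).
ΔL = −20·log₁₀(0.25) = +12.04 dB.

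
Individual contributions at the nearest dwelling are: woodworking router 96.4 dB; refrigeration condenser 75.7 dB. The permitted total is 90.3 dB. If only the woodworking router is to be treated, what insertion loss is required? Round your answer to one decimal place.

Fixed contribution from the other source: Σ 10^(L/10) = 10^(75.7/10) = 3.715e+07 (75.70 dB).
The limit corresponds to 10^(90.3/10) = 1.072e+09; subtracting the fixed part leaves 1.034e+09 for the woodworking router, i.e. 90.15 dB.
So the woodworking router must be reduced from 96.4 to 90.15 dB: IL = 6.25 dB.

6.3 dB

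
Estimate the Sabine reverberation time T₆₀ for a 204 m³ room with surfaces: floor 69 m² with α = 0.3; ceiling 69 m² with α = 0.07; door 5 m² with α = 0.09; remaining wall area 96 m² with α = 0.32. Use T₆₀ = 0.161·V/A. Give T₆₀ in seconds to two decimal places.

0.58 s

Total absorption A = 69·0.3 + 69·0.07 + 5·0.09 + 96·0.32 = 56.70 m² sabins.
T₆₀ = 0.161 × 204 / 56.70 = 0.579 s.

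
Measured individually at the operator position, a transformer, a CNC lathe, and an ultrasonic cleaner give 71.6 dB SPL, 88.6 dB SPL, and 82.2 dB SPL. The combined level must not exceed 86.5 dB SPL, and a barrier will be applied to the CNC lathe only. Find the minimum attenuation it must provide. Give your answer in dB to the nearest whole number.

The untreated sources together contribute 10^(71.6/10) + 10^(82.2/10) = 1.804e+08, i.e. 82.56 dB SPL.
The limit corresponds to 10^(86.5/10) = 4.467e+08; subtracting the fixed part leaves 2.663e+08 for the CNC lathe, i.e. 84.25 dB SPL.
Required insertion loss = 88.6 − 84.25 = 4.35 dB.

4 dB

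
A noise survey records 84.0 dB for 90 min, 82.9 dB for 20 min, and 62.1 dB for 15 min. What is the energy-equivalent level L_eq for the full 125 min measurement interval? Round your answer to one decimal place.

The energy average is taken in the linear domain: L_eq = 10·log₁₀[(Σ tᵢ·10^(Lᵢ/10))/T], T = 125 min.
Σ tᵢ·10^(Lᵢ/10) = 90·10^(84.0/10) + 20·10^(82.9/10) + 15·10^(62.1/10) = 2.653e+10.
L_eq = 10·log₁₀(2.653e+10/125) = 83.27 dB.

83.3 dB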